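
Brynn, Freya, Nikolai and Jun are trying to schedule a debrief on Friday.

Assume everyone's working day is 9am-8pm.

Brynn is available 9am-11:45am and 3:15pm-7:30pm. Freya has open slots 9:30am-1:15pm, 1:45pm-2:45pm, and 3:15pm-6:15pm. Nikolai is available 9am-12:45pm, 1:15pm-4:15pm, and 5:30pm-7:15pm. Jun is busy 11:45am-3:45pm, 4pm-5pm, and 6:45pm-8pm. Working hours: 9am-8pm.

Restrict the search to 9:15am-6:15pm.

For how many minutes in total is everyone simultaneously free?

Jun free within 09:00–20:00: 09:00–11:45, 15:45–16:00, 17:00–18:45.
Brynn ∩ Freya: 09:30–11:45, 15:15–18:15.
Brynn ∩ Freya ∩ Nikolai: 09:30–11:45, 15:15–16:15, 17:30–18:15.
Brynn ∩ Freya ∩ Nikolai ∩ Jun: 09:30–11:45, 15:45–16:00, 17:30–18:15.
Restricted to 09:15–18:15: 09:30–11:45, 15:45–16:00, 17:30–18:15.
Total common minutes: 135 + 15 + 45 = 195.

195 minutes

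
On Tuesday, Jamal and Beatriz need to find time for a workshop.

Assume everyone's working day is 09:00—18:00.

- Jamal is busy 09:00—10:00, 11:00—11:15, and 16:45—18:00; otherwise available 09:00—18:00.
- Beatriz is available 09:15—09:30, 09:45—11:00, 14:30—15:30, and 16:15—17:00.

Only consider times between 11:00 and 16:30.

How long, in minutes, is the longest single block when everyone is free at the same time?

Jamal free within 09:00–18:00: 10:00–11:00, 11:15–16:45.
Jamal ∩ Beatriz: 10:00–11:00, 14:30–15:30, 16:15–16:45.
Restricted to 11:00–16:30: 14:30–15:30, 16:15–16:30.
Common window lengths: 60, 15 min; longest is 60.

60 minutes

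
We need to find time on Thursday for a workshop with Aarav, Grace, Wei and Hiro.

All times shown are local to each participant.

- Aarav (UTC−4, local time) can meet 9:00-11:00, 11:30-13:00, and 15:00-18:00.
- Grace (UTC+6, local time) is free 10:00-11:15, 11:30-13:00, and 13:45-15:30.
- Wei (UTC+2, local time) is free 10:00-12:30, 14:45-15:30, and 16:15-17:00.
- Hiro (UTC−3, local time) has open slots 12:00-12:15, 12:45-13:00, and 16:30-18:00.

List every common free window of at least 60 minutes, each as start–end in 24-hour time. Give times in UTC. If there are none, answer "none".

none

Aarav → UTC: 13:00–15:00, 15:30–17:00, 19:00–22:00.
Grace → UTC: 04:00–05:15, 05:30–07:00, 07:45–09:30.
Wei → UTC: 08:00–10:30, 12:45–13:30, 14:15–15:00.
Hiro → UTC: 15:00–15:15, 15:45–16:00, 19:30–21:00.
Aarav ∩ Grace: (none).
Aarav ∩ Grace ∩ Wei: (none).
Aarav ∩ Grace ∩ Wei ∩ Hiro: (none).
Windows ≥ 60 min: (none).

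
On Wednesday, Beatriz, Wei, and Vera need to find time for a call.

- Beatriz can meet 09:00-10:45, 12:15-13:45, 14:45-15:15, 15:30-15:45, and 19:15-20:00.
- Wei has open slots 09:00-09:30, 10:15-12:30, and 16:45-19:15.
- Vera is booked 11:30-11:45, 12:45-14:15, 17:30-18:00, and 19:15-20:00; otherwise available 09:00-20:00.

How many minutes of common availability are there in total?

Vera free within 09:00–20:00: 09:00–11:30, 11:45–12:45, 14:15–17:30, 18:00–19:15.
Beatriz ∩ Wei: 09:00–09:30, 10:15–10:45, 12:15–12:30.
Beatriz ∩ Wei ∩ Vera: 09:00–09:30, 10:15–10:45, 12:15–12:30.
Total common minutes: 30 + 30 + 15 = 75.

75 minutes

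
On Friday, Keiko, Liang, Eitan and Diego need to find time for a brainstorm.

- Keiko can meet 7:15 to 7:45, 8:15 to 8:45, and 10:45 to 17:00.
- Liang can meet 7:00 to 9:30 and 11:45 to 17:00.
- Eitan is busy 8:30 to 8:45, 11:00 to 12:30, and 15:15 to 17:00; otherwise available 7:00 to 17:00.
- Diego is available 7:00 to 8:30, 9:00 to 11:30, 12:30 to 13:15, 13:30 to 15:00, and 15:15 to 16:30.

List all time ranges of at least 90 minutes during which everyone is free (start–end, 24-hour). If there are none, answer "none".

Eitan free within 07:00–17:00: 07:00–08:30, 08:45–11:00, 12:30–15:15.
Keiko ∩ Liang: 07:15–07:45, 08:15–08:45, 11:45–17:00.
Keiko ∩ Liang ∩ Eitan: 07:15–07:45, 08:15–08:30, 12:30–15:15.
Keiko ∩ Liang ∩ Eitan ∩ Diego: 07:15–07:45, 08:15–08:30, 12:30–13:15, 13:30–15:00.
Windows ≥ 90 min: 13:30–15:00.

13:30–15:00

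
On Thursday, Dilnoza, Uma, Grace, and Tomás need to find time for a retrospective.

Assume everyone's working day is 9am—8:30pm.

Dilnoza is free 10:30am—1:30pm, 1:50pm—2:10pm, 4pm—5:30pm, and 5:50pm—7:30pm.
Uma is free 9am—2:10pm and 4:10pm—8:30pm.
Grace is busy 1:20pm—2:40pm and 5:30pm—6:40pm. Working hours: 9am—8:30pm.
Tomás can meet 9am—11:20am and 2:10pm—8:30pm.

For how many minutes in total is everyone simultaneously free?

180 minutes

Grace free within 09:00–20:30: 09:00–13:20, 14:40–17:30, 18:40–20:30.
Dilnoza ∩ Uma: 10:30–13:30, 13:50–14:10, 16:10–17:30, 17:50–19:30.
Dilnoza ∩ Uma ∩ Grace: 10:30–13:20, 16:10–17:30, 18:40–19:30.
Dilnoza ∩ Uma ∩ Grace ∩ Tomás: 10:30–11:20, 16:10–17:30, 18:40–19:30.
Total common minutes: 50 + 80 + 50 = 180.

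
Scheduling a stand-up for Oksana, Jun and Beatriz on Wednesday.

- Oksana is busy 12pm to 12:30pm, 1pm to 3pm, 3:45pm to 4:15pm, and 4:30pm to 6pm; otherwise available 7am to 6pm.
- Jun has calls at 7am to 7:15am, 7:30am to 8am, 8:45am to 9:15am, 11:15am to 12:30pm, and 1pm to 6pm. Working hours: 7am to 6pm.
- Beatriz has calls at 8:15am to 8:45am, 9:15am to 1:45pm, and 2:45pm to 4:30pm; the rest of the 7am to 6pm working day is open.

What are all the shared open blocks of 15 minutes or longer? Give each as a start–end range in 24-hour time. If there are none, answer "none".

07:15–07:30, 08:00–08:15

Oksana free within 07:00–18:00: 07:00–12:00, 12:30–13:00, 15:00–15:45, 16:15–16:30.
Jun free within 07:00–18:00: 07:15–07:30, 08:00–08:45, 09:15–11:15, 12:30–13:00.
Beatriz free within 07:00–18:00: 07:00–08:15, 08:45–09:15, 13:45–14:45, 16:30–18:00.
Oksana ∩ Jun: 07:15–07:30, 08:00–08:45, 09:15–11:15, 12:30–13:00.
Oksana ∩ Jun ∩ Beatriz: 07:15–07:30, 08:00–08:15.
Windows ≥ 15 min: 07:15–07:30, 08:00–08:15.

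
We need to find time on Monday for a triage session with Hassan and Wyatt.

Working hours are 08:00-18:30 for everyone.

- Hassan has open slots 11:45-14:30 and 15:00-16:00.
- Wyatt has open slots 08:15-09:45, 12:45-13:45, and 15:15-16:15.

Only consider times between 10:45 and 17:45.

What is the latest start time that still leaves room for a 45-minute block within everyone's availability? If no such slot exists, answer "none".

Hassan ∩ Wyatt: 12:45–13:45, 15:15–16:00.
Restricted to 10:45–17:45: 12:45–13:45, 15:15–16:00.
Windows ≥ 45 min: 12:45–13:45, 15:15–16:00.
Latest start in the last window 15:15–16:00 is 16:00 − 45 min = 15:15.

15:15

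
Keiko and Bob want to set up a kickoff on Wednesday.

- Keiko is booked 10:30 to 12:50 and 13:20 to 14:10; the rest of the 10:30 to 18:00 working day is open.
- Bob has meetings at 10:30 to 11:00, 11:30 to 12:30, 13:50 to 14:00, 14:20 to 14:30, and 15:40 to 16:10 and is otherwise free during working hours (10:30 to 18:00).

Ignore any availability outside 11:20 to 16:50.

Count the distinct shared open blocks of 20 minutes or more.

Keiko free within 10:30–18:00: 12:50–13:20, 14:10–18:00.
Bob free within 10:30–18:00: 11:00–11:30, 12:30–13:50, 14:00–14:20, 14:30–15:40, 16:10–18:00.
Keiko ∩ Bob: 12:50–13:20, 14:10–14:20, 14:30–15:40, 16:10–18:00.
Restricted to 11:20–16:50: 12:50–13:20, 14:10–14:20, 14:30–15:40, 16:10–16:50.
Windows ≥ 20 min: 12:50–13:20, 14:30–15:40, 16:10–16:50.
That's 3 windows.

3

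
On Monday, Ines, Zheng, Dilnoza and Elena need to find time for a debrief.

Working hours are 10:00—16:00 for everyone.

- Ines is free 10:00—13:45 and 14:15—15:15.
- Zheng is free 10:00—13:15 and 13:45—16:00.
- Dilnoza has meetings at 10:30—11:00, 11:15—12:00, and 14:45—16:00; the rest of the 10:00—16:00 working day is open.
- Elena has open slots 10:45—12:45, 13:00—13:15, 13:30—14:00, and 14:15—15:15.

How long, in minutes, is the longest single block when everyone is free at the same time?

45 minutes

Dilnoza free within 10:00–16:00: 10:00–10:30, 11:00–11:15, 12:00–14:45.
Ines ∩ Zheng: 10:00–13:15, 14:15–15:15.
Ines ∩ Zheng ∩ Dilnoza: 10:00–10:30, 11:00–11:15, 12:00–13:15, 14:15–14:45.
Ines ∩ Zheng ∩ Dilnoza ∩ Elena: 11:00–11:15, 12:00–12:45, 13:00–13:15, 14:15–14:45.
Common window lengths: 15, 45, 15, 30 min; longest is 45.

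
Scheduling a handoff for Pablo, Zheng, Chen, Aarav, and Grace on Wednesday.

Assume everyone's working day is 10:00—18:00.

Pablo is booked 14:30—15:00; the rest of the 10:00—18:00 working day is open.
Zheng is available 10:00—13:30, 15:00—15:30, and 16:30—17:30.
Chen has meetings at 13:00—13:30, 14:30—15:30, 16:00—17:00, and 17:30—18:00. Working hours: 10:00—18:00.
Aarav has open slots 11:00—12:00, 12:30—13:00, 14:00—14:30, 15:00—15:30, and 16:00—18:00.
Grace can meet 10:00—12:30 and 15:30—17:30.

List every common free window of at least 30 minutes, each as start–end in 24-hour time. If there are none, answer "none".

11:00–12:00, 17:00–17:30

Pablo free within 10:00–18:00: 10:00–14:30, 15:00–18:00.
Chen free within 10:00–18:00: 10:00–13:00, 13:30–14:30, 15:30–16:00, 17:00–17:30.
Pablo ∩ Zheng: 10:00–13:30, 15:00–15:30, 16:30–17:30.
Pablo ∩ Zheng ∩ Chen: 10:00–13:00, 17:00–17:30.
Pablo ∩ Zheng ∩ Chen ∩ Aarav: 11:00–12:00, 12:30–13:00, 17:00–17:30.
Pablo ∩ Zheng ∩ Chen ∩ Aarav ∩ Grace: 11:00–12:00, 17:00–17:30.
Windows ≥ 30 min: 11:00–12:00, 17:00–17:30.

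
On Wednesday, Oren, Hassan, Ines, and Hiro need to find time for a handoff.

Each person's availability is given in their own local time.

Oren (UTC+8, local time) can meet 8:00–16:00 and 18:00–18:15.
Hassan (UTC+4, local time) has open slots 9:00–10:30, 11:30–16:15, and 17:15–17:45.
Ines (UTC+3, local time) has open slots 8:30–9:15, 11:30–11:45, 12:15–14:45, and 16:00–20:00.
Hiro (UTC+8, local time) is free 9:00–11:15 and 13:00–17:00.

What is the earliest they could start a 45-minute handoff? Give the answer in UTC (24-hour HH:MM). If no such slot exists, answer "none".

Oren → UTC: 00:00–08:00, 10:00–10:15.
Hassan → UTC: 05:00–06:30, 07:30–12:15, 13:15–13:45.
Ines → UTC: 05:30–06:15, 08:30–08:45, 09:15–11:45, 13:00–17:00.
Hiro → UTC: 01:00–03:15, 05:00–09:00.
Oren ∩ Hassan: 05:00–06:30, 07:30–08:00, 10:00–10:15.
Oren ∩ Hassan ∩ Ines: 05:30–06:15, 10:00–10:15.
Oren ∩ Hassan ∩ Ines ∩ Hiro: 05:30–06:15.
Windows ≥ 45 min: 05:30–06:15.
Earliest such window starts at 05:30.

05:30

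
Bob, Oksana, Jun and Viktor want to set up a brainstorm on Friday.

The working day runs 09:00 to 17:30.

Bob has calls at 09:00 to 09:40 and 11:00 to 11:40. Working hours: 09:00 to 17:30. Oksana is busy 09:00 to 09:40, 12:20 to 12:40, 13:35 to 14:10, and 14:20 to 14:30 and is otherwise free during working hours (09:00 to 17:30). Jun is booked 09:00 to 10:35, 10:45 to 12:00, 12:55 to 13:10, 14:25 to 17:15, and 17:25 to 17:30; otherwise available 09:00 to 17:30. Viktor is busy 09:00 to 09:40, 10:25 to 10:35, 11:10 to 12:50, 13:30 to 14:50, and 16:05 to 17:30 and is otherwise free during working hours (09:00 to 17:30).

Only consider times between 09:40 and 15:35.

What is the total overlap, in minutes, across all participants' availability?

Bob free within 09:00–17:30: 09:40–11:00, 11:40–17:30.
Oksana free within 09:00–17:30: 09:40–12:20, 12:40–13:35, 14:10–14:20, 14:30–17:30.
Jun free within 09:00–17:30: 10:35–10:45, 12:00–12:55, 13:10–14:25, 17:15–17:25.
Viktor free within 09:00–17:30: 09:40–10:25, 10:35–11:10, 12:50–13:30, 14:50–16:05.
Bob ∩ Oksana: 09:40–11:00, 11:40–12:20, 12:40–13:35, 14:10–14:20, 14:30–17:30.
Bob ∩ Oksana ∩ Jun: 10:35–10:45, 12:00–12:20, 12:40–12:55, 13:10–13:35, 14:10–14:20, 17:15–17:25.
Bob ∩ Oksana ∩ Jun ∩ Viktor: 10:35–10:45, 12:50–12:55, 13:10–13:30.
Restricted to 09:40–15:35: 10:35–10:45, 12:50–12:55, 13:10–13:30.
Total common minutes: 10 + 5 + 20 = 35.

35 minutes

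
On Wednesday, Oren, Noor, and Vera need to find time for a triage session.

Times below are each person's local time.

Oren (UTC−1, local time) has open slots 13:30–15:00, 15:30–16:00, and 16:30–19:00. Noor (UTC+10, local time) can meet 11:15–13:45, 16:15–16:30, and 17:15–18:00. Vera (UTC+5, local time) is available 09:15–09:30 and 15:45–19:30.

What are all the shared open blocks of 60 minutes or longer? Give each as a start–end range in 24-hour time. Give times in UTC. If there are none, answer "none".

none

Oren → UTC: 14:30–16:00, 16:30–17:00, 17:30–20:00.
Noor → UTC: 01:15–03:45, 06:15–06:30, 07:15–08:00.
Vera → UTC: 04:15–04:30, 10:45–14:30.
Oren ∩ Noor: (none).
Oren ∩ Noor ∩ Vera: (none).
Windows ≥ 60 min: (none).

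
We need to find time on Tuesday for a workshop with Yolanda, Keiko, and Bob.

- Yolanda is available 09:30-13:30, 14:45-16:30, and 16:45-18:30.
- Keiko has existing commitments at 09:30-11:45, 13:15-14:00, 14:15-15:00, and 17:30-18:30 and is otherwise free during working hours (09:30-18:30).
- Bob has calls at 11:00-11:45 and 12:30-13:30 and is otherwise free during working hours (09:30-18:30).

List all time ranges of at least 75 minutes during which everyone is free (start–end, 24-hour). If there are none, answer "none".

15:00–16:30

Keiko free within 09:30–18:30: 11:45–13:15, 14:00–14:15, 15:00–17:30.
Bob free within 09:30–18:30: 09:30–11:00, 11:45–12:30, 13:30–18:30.
Yolanda ∩ Keiko: 11:45–13:15, 15:00–16:30, 16:45–17:30.
Yolanda ∩ Keiko ∩ Bob: 11:45–12:30, 15:00–16:30, 16:45–17:30.
Windows ≥ 75 min: 15:00–16:30.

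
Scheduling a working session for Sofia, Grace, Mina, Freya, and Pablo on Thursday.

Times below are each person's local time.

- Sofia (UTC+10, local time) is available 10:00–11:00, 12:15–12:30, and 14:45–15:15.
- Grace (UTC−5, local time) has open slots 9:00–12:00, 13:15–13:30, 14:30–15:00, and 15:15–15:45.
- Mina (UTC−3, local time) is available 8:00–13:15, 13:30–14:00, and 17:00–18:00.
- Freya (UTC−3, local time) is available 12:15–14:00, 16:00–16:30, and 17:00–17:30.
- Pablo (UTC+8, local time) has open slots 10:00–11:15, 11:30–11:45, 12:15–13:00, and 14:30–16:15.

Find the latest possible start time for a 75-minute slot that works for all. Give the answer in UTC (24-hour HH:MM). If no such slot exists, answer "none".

Sofia → UTC: 00:00–01:00, 02:15–02:30, 04:45–05:15.
Grace → UTC: 14:00–17:00, 18:15–18:30, 19:30–20:00, 20:15–20:45.
Mina → UTC: 11:00–16:15, 16:30–17:00, 20:00–21:00.
Freya → UTC: 15:15–17:00, 19:00–19:30, 20:00–20:30.
Pablo → UTC: 02:00–03:15, 03:30–03:45, 04:15–05:00, 06:30–08:15.
Sofia ∩ Grace: (none).
Sofia ∩ Grace ∩ Mina: (none).
Sofia ∩ Grace ∩ Mina ∩ Freya: (none).
Sofia ∩ Grace ∩ Mina ∩ Freya ∩ Pablo: (none).
Windows ≥ 75 min: (none).

none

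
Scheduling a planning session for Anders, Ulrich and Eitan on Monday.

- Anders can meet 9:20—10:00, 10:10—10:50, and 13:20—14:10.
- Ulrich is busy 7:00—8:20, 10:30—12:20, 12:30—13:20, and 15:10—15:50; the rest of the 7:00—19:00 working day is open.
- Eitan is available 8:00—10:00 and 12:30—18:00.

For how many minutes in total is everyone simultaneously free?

90 minutes

Ulrich free within 07:00–19:00: 08:20–10:30, 12:20–12:30, 13:20–15:10, 15:50–19:00.
Anders ∩ Ulrich: 09:20–10:00, 10:10–10:30, 13:20–14:10.
Anders ∩ Ulrich ∩ Eitan: 09:20–10:00, 13:20–14:10.
Total common minutes: 40 + 50 = 90.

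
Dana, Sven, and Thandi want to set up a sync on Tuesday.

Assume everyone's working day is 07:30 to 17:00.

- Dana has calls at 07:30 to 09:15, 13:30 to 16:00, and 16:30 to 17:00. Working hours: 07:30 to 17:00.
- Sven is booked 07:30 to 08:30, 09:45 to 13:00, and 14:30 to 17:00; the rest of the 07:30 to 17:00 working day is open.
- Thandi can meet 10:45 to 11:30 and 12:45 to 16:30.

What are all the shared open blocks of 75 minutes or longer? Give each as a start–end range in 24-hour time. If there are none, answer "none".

none

Dana free within 07:30–17:00: 09:15–13:30, 16:00–16:30.
Sven free within 07:30–17:00: 08:30–09:45, 13:00–14:30.
Dana ∩ Sven: 09:15–09:45, 13:00–13:30.
Dana ∩ Sven ∩ Thandi: 13:00–13:30.
Windows ≥ 75 min: (none).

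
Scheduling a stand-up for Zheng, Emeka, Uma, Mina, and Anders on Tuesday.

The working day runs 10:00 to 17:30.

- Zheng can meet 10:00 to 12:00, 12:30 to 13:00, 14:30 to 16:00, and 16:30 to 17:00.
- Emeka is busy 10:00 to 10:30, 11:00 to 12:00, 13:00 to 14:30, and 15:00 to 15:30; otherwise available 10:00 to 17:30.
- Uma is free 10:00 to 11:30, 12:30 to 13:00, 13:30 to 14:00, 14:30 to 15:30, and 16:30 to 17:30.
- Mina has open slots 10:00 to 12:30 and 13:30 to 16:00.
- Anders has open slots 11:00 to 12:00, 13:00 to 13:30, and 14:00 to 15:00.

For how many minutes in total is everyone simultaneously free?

Emeka free within 10:00–17:30: 10:30–11:00, 12:00–13:00, 14:30–15:00, 15:30–17:30.
Zheng ∩ Emeka: 10:30–11:00, 12:30–13:00, 14:30–15:00, 15:30–16:00, 16:30–17:00.
Zheng ∩ Emeka ∩ Uma: 10:30–11:00, 12:30–13:00, 14:30–15:00, 16:30–17:00.
Zheng ∩ Emeka ∩ Uma ∩ Mina: 10:30–11:00, 14:30–15:00.
Zheng ∩ Emeka ∩ Uma ∩ Mina ∩ Anders: 14:30–15:00.
Total common minutes: 30.

30 minutes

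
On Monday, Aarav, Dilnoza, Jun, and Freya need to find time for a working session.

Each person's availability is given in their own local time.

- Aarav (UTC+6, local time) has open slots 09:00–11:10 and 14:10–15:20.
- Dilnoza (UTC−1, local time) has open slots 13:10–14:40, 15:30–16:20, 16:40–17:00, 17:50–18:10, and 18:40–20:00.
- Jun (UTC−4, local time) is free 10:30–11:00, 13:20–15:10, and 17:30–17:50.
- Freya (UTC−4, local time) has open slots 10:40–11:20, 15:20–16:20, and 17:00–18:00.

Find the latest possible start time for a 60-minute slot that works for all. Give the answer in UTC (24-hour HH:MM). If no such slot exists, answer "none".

none

Aarav → UTC: 03:00–05:10, 08:10–09:20.
Dilnoza → UTC: 14:10–15:40, 16:30–17:20, 17:40–18:00, 18:50–19:10, 19:40–21:00.
Jun → UTC: 14:30–15:00, 17:20–19:10, 21:30–21:50.
Freya → UTC: 14:40–15:20, 19:20–20:20, 21:00–22:00.
Aarav ∩ Dilnoza: (none).
Aarav ∩ Dilnoza ∩ Jun: (none).
Aarav ∩ Dilnoza ∩ Jun ∩ Freya: (none).
Windows ≥ 60 min: (none).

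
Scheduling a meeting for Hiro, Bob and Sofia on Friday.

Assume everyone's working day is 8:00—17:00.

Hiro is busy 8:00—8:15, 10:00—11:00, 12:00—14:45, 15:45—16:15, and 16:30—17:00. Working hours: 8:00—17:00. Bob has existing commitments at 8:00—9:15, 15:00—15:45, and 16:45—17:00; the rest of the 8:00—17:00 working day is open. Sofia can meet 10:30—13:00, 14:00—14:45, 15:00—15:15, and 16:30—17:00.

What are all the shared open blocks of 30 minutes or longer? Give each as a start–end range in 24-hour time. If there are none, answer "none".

Hiro free within 08:00–17:00: 08:15–10:00, 11:00–12:00, 14:45–15:45, 16:15–16:30.
Bob free within 08:00–17:00: 09:15–15:00, 15:45–16:45.
Hiro ∩ Bob: 09:15–10:00, 11:00–12:00, 14:45–15:00, 16:15–16:30.
Hiro ∩ Bob ∩ Sofia: 11:00–12:00.
Windows ≥ 30 min: 11:00–12:00.

11:00–12:00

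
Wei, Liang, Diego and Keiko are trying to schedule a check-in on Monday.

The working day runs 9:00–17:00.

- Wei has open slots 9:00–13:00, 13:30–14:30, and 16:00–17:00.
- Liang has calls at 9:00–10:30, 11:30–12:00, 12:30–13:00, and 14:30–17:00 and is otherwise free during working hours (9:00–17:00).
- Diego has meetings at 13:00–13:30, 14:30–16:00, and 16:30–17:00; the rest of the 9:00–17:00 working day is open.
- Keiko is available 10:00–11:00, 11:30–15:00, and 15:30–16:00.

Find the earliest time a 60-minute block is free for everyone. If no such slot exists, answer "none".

13:30

Liang free within 09:00–17:00: 10:30–11:30, 12:00–12:30, 13:00–14:30.
Diego free within 09:00–17:00: 09:00–13:00, 13:30–14:30, 16:00–16:30.
Wei ∩ Liang: 10:30–11:30, 12:00–12:30, 13:30–14:30.
Wei ∩ Liang ∩ Diego: 10:30–11:30, 12:00–12:30, 13:30–14:30.
Wei ∩ Liang ∩ Diego ∩ Keiko: 10:30–11:00, 12:00–12:30, 13:30–14:30.
Windows ≥ 60 min: 13:30–14:30.
Earliest such window starts at 13:30.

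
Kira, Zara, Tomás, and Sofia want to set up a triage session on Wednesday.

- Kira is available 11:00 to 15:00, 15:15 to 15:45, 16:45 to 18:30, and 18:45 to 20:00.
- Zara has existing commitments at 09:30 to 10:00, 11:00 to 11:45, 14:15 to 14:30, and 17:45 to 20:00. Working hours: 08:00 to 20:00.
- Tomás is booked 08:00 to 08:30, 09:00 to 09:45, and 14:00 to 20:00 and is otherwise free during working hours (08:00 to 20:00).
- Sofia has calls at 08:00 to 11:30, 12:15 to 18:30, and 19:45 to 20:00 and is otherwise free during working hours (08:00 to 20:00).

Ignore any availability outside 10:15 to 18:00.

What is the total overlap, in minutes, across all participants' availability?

Zara free within 08:00–20:00: 08:00–09:30, 10:00–11:00, 11:45–14:15, 14:30–17:45.
Tomás free within 08:00–20:00: 08:30–09:00, 09:45–14:00.
Sofia free within 08:00–20:00: 11:30–12:15, 18:30–19:45.
Kira ∩ Zara: 11:45–14:15, 14:30–15:00, 15:15–15:45, 16:45–17:45.
Kira ∩ Zara ∩ Tomás: 11:45–14:00.
Kira ∩ Zara ∩ Tomás ∩ Sofia: 11:45–12:15.
Restricted to 10:15–18:00: 11:45–12:15.
Total common minutes: 30.

30 minutes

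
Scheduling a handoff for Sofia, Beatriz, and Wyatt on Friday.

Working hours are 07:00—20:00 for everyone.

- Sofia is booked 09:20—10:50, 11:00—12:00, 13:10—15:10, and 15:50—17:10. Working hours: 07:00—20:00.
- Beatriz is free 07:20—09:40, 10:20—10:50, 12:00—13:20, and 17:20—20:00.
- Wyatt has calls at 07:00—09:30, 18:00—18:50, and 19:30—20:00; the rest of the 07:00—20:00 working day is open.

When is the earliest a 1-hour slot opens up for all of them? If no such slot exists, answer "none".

12:00

Sofia free within 07:00–20:00: 07:00–09:20, 10:50–11:00, 12:00–13:10, 15:10–15:50, 17:10–20:00.
Wyatt free within 07:00–20:00: 09:30–18:00, 18:50–19:30.
Sofia ∩ Beatriz: 07:20–09:20, 12:00–13:10, 17:20–20:00.
Sofia ∩ Beatriz ∩ Wyatt: 12:00–13:10, 17:20–18:00, 18:50–19:30.
Windows ≥ 60 min: 12:00–13:10.
Earliest such window starts at 12:00.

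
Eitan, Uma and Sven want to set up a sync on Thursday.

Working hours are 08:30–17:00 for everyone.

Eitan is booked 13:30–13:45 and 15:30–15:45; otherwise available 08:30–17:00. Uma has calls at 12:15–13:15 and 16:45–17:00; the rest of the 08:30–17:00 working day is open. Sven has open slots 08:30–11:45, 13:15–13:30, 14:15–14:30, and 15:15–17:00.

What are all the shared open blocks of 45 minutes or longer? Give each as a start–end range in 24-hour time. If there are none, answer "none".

Eitan free within 08:30–17:00: 08:30–13:30, 13:45–15:30, 15:45–17:00.
Uma free within 08:30–17:00: 08:30–12:15, 13:15–16:45.
Eitan ∩ Uma: 08:30–12:15, 13:15–13:30, 13:45–15:30, 15:45–16:45.
Eitan ∩ Uma ∩ Sven: 08:30–11:45, 13:15–13:30, 14:15–14:30, 15:15–15:30, 15:45–16:45.
Windows ≥ 45 min: 08:30–11:45, 15:45–16:45.

08:30–11:45, 15:45–16:45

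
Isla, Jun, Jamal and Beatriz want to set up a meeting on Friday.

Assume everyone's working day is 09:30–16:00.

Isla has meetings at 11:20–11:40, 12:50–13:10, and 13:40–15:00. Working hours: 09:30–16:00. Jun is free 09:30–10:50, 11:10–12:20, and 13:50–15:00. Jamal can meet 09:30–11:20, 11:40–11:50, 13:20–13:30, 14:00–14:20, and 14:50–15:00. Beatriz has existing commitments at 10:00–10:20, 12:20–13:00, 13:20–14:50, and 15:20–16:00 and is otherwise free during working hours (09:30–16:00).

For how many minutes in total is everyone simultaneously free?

Isla free within 09:30–16:00: 09:30–11:20, 11:40–12:50, 13:10–13:40, 15:00–16:00.
Beatriz free within 09:30–16:00: 09:30–10:00, 10:20–12:20, 13:00–13:20, 14:50–15:20.
Isla ∩ Jun: 09:30–10:50, 11:10–11:20, 11:40–12:20.
Isla ∩ Jun ∩ Jamal: 09:30–10:50, 11:10–11:20, 11:40–11:50.
Isla ∩ Jun ∩ Jamal ∩ Beatriz: 09:30–10:00, 10:20–10:50, 11:10–11:20, 11:40–11:50.
Total common minutes: 30 + 30 + 10 + 10 = 80.

80 minutes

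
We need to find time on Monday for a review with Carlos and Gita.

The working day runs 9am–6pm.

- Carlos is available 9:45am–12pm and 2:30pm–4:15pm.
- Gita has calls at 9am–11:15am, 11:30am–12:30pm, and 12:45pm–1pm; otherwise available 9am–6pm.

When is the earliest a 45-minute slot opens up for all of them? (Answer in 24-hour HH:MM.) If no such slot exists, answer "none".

14:30

Gita free within 09:00–18:00: 11:15–11:30, 12:30–12:45, 13:00–18:00.
Carlos ∩ Gita: 11:15–11:30, 14:30–16:15.
Windows ≥ 45 min: 14:30–16:15.
Earliest such window starts at 14:30.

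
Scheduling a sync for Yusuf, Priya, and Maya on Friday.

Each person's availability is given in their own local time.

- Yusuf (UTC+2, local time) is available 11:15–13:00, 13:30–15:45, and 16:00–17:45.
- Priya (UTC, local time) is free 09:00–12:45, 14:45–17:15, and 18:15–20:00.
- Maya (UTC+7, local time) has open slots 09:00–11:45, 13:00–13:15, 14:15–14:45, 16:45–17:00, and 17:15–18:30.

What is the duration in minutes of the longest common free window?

Yusuf → UTC: 09:15–11:00, 11:30–13:45, 14:00–15:45.
Priya → UTC: 09:00–12:45, 14:45–17:15, 18:15–20:00.
Maya → UTC: 02:00–04:45, 06:00–06:15, 07:15–07:45, 09:45–10:00, 10:15–11:30.
Yusuf ∩ Priya: 09:15–11:00, 11:30–12:45, 14:45–15:45.
Yusuf ∩ Priya ∩ Maya: 09:45–10:00, 10:15–11:00.
Common window lengths: 15, 45 min; longest is 45.

45 minutes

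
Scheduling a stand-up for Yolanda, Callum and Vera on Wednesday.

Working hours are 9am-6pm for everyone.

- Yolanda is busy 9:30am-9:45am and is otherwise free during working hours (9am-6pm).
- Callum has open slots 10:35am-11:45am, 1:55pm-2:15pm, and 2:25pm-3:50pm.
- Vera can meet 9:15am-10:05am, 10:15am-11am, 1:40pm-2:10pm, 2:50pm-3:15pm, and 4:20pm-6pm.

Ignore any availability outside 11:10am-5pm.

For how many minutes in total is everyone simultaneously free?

Yolanda free within 09:00–18:00: 09:00–09:30, 09:45–18:00.
Yolanda ∩ Callum: 10:35–11:45, 13:55–14:15, 14:25–15:50.
Yolanda ∩ Callum ∩ Vera: 10:35–11:00, 13:55–14:10, 14:50–15:15.
Restricted to 11:10–17:00: 13:55–14:10, 14:50–15:15.
Total common minutes: 15 + 25 = 40.

40 minutes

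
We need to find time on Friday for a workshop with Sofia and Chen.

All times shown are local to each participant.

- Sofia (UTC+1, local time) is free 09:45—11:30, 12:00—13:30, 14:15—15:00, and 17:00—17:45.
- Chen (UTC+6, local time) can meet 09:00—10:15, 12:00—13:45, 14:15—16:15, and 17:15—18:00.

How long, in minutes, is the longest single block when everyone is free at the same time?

Sofia → UTC: 08:45–10:30, 11:00–12:30, 13:15–14:00, 16:00–16:45.
Chen → UTC: 03:00–04:15, 06:00–07:45, 08:15–10:15, 11:15–12:00.
Sofia ∩ Chen: 08:45–10:15, 11:15–12:00.
Common window lengths: 90, 45 min; longest is 90.

90 minutes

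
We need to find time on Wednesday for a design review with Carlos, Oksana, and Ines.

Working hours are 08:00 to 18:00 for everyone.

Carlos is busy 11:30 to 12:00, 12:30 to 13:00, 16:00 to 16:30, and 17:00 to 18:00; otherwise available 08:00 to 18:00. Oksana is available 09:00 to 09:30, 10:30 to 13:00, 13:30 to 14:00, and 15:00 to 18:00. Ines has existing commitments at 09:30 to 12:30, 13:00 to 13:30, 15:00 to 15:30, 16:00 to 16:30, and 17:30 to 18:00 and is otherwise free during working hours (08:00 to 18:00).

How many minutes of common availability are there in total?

120 minutes

Carlos free within 08:00–18:00: 08:00–11:30, 12:00–12:30, 13:00–16:00, 16:30–17:00.
Ines free within 08:00–18:00: 08:00–09:30, 12:30–13:00, 13:30–15:00, 15:30–16:00, 16:30–17:30.
Carlos ∩ Oksana: 09:00–09:30, 10:30–11:30, 12:00–12:30, 13:30–14:00, 15:00–16:00, 16:30–17:00.
Carlos ∩ Oksana ∩ Ines: 09:00–09:30, 13:30–14:00, 15:30–16:00, 16:30–17:00.
Total common minutes: 30 + 30 + 30 + 30 = 120.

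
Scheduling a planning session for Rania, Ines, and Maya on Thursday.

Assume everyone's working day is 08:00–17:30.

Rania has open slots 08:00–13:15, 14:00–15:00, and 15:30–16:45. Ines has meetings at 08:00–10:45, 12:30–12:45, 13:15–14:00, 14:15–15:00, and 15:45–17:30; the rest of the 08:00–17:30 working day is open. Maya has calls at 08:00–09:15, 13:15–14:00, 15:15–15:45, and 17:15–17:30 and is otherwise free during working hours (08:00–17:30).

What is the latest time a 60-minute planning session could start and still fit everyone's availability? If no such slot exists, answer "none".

Ines free within 08:00–17:30: 10:45–12:30, 12:45–13:15, 14:00–14:15, 15:00–15:45.
Maya free within 08:00–17:30: 09:15–13:15, 14:00–15:15, 15:45–17:15.
Rania ∩ Ines: 10:45–12:30, 12:45–13:15, 14:00–14:15, 15:30–15:45.
Rania ∩ Ines ∩ Maya: 10:45–12:30, 12:45–13:15, 14:00–14:15.
Windows ≥ 60 min: 10:45–12:30.
Latest start in the last window 10:45–12:30 is 12:30 − 60 min = 11:30.

11:30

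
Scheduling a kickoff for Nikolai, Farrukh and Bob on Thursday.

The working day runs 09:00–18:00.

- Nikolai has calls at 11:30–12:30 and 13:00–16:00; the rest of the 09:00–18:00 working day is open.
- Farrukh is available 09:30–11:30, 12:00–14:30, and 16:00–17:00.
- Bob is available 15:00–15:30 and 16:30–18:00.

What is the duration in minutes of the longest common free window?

30 minutes

Nikolai free within 09:00–18:00: 09:00–11:30, 12:30–13:00, 16:00–18:00.
Nikolai ∩ Farrukh: 09:30–11:30, 12:30–13:00, 16:00–17:00.
Nikolai ∩ Farrukh ∩ Bob: 16:30–17:00.
Single common window of 30 minutes.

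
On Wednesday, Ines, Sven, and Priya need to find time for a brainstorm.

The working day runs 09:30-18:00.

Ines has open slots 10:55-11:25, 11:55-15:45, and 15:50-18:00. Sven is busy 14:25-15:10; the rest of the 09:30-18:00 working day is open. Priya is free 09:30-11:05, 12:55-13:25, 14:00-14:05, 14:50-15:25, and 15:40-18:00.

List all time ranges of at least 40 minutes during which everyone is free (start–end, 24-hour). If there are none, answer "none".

15:50–18:00

Sven free within 09:30–18:00: 09:30–14:25, 15:10–18:00.
Ines ∩ Sven: 10:55–11:25, 11:55–14:25, 15:10–15:45, 15:50–18:00.
Ines ∩ Sven ∩ Priya: 10:55–11:05, 12:55–13:25, 14:00–14:05, 15:10–15:25, 15:40–15:45, 15:50–18:00.
Windows ≥ 40 min: 15:50–18:00.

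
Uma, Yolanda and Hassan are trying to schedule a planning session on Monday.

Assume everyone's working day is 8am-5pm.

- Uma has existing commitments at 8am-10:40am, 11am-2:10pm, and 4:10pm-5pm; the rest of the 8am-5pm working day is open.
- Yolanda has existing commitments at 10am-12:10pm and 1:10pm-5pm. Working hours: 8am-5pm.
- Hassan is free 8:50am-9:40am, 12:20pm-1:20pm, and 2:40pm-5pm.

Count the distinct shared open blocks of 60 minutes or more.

0

Uma free within 08:00–17:00: 10:40–11:00, 14:10–16:10.
Yolanda free within 08:00–17:00: 08:00–10:00, 12:10–13:10.
Uma ∩ Yolanda: (none).
Uma ∩ Yolanda ∩ Hassan: (none).
Windows ≥ 60 min: (none).
That's 0 windows.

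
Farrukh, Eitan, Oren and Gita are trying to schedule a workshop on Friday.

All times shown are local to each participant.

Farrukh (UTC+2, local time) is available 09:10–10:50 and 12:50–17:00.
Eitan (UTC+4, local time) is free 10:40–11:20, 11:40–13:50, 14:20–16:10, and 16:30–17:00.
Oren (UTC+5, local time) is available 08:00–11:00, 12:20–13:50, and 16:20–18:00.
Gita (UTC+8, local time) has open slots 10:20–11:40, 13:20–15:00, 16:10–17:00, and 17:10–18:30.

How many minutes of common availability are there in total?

40 minutes

Farrukh → UTC: 07:10–08:50, 10:50–15:00.
Eitan → UTC: 06:40–07:20, 07:40–09:50, 10:20–12:10, 12:30–13:00.
Oren → UTC: 03:00–06:00, 07:20–08:50, 11:20–13:00.
Gita → UTC: 02:20–03:40, 05:20–07:00, 08:10–09:00, 09:10–10:30.
Farrukh ∩ Eitan: 07:10–07:20, 07:40–08:50, 10:50–12:10, 12:30–13:00.
Farrukh ∩ Eitan ∩ Oren: 07:40–08:50, 11:20–12:10, 12:30–13:00.
Farrukh ∩ Eitan ∩ Oren ∩ Gita: 08:10–08:50.
Total common minutes: 40.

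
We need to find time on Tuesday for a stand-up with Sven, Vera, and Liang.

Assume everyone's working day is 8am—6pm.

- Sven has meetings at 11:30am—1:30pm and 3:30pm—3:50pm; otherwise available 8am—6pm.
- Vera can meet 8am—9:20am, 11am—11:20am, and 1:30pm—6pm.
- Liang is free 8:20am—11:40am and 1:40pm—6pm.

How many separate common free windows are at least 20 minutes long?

Sven free within 08:00–18:00: 08:00–11:30, 13:30–15:30, 15:50–18:00.
Sven ∩ Vera: 08:00–09:20, 11:00–11:20, 13:30–15:30, 15:50–18:00.
Sven ∩ Vera ∩ Liang: 08:20–09:20, 11:00–11:20, 13:40–15:30, 15:50–18:00.
Windows ≥ 20 min: 08:20–09:20, 11:00–11:20, 13:40–15:30, 15:50–18:00.
That's 4 windows.

4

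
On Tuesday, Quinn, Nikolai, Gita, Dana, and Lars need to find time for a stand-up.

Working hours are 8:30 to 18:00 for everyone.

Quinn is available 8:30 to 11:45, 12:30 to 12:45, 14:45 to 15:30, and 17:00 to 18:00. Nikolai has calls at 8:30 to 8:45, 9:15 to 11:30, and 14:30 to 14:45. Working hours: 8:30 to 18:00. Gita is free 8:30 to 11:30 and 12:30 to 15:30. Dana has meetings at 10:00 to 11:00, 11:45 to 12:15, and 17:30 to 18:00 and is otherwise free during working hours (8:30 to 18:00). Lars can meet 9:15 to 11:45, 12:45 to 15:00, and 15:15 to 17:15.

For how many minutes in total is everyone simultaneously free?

Nikolai free within 08:30–18:00: 08:45–09:15, 11:30–14:30, 14:45–18:00.
Dana free within 08:30–18:00: 08:30–10:00, 11:00–11:45, 12:15–17:30.
Quinn ∩ Nikolai: 08:45–09:15, 11:30–11:45, 12:30–12:45, 14:45–15:30, 17:00–18:00.
Quinn ∩ Nikolai ∩ Gita: 08:45–09:15, 12:30–12:45, 14:45–15:30.
Quinn ∩ Nikolai ∩ Gita ∩ Dana: 08:45–09:15, 12:30–12:45, 14:45–15:30.
Quinn ∩ Nikolai ∩ Gita ∩ Dana ∩ Lars: 14:45–15:00, 15:15–15:30.
Total common minutes: 15 + 15 = 30.

30 minutes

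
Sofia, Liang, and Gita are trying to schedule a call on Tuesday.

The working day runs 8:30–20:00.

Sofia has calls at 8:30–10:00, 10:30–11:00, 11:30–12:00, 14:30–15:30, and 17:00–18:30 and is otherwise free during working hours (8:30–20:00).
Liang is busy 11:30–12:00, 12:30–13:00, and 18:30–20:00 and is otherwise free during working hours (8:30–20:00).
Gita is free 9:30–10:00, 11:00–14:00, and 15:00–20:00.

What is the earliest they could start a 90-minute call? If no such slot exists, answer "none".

Sofia free within 08:30–20:00: 10:00–10:30, 11:00–11:30, 12:00–14:30, 15:30–17:00, 18:30–20:00.
Liang free within 08:30–20:00: 08:30–11:30, 12:00–12:30, 13:00–18:30.
Sofia ∩ Liang: 10:00–10:30, 11:00–11:30, 12:00–12:30, 13:00–14:30, 15:30–17:00.
Sofia ∩ Liang ∩ Gita: 11:00–11:30, 12:00–12:30, 13:00–14:00, 15:30–17:00.
Windows ≥ 90 min: 15:30–17:00.
Earliest such window starts at 15:30.

15:30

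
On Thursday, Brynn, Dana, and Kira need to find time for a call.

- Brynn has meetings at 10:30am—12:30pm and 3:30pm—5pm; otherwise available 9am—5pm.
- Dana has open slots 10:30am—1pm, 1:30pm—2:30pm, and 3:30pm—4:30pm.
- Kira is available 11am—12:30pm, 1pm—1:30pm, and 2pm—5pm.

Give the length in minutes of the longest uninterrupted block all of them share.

Brynn free within 09:00–17:00: 09:00–10:30, 12:30–15:30.
Brynn ∩ Dana: 12:30–13:00, 13:30–14:30.
Brynn ∩ Dana ∩ Kira: 14:00–14:30.
Single common window of 30 minutes.

30 minutes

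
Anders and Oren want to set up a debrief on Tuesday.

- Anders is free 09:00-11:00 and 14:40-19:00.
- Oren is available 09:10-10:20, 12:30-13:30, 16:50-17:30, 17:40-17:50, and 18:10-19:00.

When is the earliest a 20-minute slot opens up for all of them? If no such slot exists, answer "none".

Anders ∩ Oren: 09:10–10:20, 16:50–17:30, 17:40–17:50, 18:10–19:00.
Windows ≥ 20 min: 09:10–10:20, 16:50–17:30, 18:10–19:00.
Earliest such window starts at 09:10.

09:10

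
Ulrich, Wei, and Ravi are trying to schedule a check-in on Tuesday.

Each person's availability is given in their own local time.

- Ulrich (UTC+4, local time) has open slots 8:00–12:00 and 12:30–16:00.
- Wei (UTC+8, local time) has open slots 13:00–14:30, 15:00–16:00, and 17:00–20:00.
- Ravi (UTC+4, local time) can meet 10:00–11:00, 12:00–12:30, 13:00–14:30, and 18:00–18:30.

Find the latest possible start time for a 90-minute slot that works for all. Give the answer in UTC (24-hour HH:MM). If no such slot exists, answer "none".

Ulrich → UTC: 04:00–08:00, 08:30–12:00.
Wei → UTC: 05:00–06:30, 07:00–08:00, 09:00–12:00.
Ravi → UTC: 06:00–07:00, 08:00–08:30, 09:00–10:30, 14:00–14:30.
Ulrich ∩ Wei: 05:00–06:30, 07:00–08:00, 09:00–12:00.
Ulrich ∩ Wei ∩ Ravi: 06:00–06:30, 09:00–10:30.
Windows ≥ 90 min: 09:00–10:30.
Latest start in the last window 09:00–10:30 is 10:30 − 90 min = 09:00.

09:00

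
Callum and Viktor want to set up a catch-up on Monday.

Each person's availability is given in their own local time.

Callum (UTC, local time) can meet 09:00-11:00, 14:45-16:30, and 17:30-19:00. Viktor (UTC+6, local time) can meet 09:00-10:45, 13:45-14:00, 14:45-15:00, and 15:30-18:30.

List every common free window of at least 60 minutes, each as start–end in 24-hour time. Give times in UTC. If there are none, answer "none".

Callum → UTC: 09:00–11:00, 14:45–16:30, 17:30–19:00.
Viktor → UTC: 03:00–04:45, 07:45–08:00, 08:45–09:00, 09:30–12:30.
Callum ∩ Viktor: 09:30–11:00.
Windows ≥ 60 min: 09:30–11:00.

09:30–11:00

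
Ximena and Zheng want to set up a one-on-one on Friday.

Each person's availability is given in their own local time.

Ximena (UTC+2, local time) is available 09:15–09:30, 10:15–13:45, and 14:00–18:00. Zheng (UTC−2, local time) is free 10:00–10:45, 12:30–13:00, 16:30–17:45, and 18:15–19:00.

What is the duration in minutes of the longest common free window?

45 minutes

Ximena → UTC: 07:15–07:30, 08:15–11:45, 12:00–16:00.
Zheng → UTC: 12:00–12:45, 14:30–15:00, 18:30–19:45, 20:15–21:00.
Ximena ∩ Zheng: 12:00–12:45, 14:30–15:00.
Common window lengths: 45, 30 min; longest is 45.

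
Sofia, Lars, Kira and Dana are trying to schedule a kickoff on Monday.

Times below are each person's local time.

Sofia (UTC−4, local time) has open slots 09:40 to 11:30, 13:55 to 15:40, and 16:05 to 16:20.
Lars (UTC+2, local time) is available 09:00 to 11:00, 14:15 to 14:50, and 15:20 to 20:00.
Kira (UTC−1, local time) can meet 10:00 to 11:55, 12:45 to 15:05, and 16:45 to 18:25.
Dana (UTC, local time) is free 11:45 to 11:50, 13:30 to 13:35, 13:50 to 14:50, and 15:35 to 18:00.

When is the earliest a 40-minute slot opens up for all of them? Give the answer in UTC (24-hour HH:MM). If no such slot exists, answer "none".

Sofia → UTC: 13:40–15:30, 17:55–19:40, 20:05–20:20.
Lars → UTC: 07:00–09:00, 12:15–12:50, 13:20–18:00.
Kira → UTC: 11:00–12:55, 13:45–16:05, 17:45–19:25.
Dana → UTC: 11:45–11:50, 13:30–13:35, 13:50–14:50, 15:35–18:00.
Sofia ∩ Lars: 13:40–15:30, 17:55–18:00.
Sofia ∩ Lars ∩ Kira: 13:45–15:30, 17:55–18:00.
Sofia ∩ Lars ∩ Kira ∩ Dana: 13:50–14:50, 17:55–18:00.
Windows ≥ 40 min: 13:50–14:50.
Earliest such window starts at 13:50.

13:50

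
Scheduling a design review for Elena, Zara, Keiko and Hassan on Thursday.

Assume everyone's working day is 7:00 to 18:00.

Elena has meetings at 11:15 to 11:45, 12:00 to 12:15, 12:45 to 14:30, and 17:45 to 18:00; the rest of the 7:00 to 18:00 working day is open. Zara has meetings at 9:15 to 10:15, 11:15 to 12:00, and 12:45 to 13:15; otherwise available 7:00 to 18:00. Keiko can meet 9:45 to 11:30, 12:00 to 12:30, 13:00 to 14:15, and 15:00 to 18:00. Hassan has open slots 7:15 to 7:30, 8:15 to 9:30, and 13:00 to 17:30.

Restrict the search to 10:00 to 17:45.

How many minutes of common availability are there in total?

150 minutes

Elena free within 07:00–18:00: 07:00–11:15, 11:45–12:00, 12:15–12:45, 14:30–17:45.
Zara free within 07:00–18:00: 07:00–09:15, 10:15–11:15, 12:00–12:45, 13:15–18:00.
Elena ∩ Zara: 07:00–09:15, 10:15–11:15, 12:15–12:45, 14:30–17:45.
Elena ∩ Zara ∩ Keiko: 10:15–11:15, 12:15–12:30, 15:00–17:45.
Elena ∩ Zara ∩ Keiko ∩ Hassan: 15:00–17:30.
Restricted to 10:00–17:45: 15:00–17:30.
Total common minutes: 150.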